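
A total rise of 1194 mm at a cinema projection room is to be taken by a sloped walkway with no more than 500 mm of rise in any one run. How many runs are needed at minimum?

⌈1194/500⌉ = 3 ramp runs.

3 runs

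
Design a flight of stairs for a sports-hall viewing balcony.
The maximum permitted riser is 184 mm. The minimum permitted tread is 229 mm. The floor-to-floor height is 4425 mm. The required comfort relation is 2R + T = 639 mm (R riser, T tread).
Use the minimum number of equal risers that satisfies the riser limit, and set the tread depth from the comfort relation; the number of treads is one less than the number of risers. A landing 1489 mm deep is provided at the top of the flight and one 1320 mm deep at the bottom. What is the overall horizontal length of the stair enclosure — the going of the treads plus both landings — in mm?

⌈4425/184⌉ = 25 risers.
R = 4425 ÷ 25 = 177 mm.
From 2R + T = 639: T = 639 − 354 = 285 mm.
Going = (25 − 1) × 285 = 6840 mm.
Add landings: 6840 + 1489 + 1320 = 9649 mm.

9649 mm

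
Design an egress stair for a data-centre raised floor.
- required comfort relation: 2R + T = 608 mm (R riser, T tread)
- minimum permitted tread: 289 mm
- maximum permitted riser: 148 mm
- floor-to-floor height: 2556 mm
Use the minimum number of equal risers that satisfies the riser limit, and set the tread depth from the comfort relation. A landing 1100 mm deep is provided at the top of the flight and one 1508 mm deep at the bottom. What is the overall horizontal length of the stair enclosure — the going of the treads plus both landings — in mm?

2556 / 148 = 17.270 → round up to 18 risers.
R = 2556 ÷ 18 = 142 mm.
From 2R + T = 608: T = 608 − 284 = 324 mm.
Treads = 18 − 1 = 17; going = 17 × 324 = 5508 mm.
Add landings: 5508 + 1100 + 1508 = 8116 mm.

8116 mm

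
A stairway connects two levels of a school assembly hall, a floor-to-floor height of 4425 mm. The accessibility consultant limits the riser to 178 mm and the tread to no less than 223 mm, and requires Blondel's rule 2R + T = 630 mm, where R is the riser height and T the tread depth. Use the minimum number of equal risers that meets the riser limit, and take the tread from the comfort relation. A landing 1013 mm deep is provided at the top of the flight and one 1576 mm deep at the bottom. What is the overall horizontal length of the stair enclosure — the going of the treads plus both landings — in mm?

⌈4425/178⌉ = 25 risers.
Riser R = 4425 / 25 = 177 mm, within the 178 mm limit.
From 2R + T = 630: T = 630 − 354 = 276 mm.
Treads = 25 − 1 = 24; going = 24 × 276 = 6624 mm.
Enclosure = 6624 + 1013 + 1576 = 9213 mm.

9213 mm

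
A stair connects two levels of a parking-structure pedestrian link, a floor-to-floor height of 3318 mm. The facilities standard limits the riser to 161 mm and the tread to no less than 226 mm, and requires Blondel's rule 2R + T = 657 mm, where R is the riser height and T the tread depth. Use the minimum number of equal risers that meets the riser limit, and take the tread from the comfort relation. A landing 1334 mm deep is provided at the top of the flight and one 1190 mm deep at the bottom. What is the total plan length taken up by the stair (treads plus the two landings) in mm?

⌈3318/161⌉ = 21 risers.
Riser R = 3318 / 21 = 158 mm, within the 161 mm limit.
From 2R + T = 657: T = 657 − 316 = 341 mm.
Going = (21 − 1) × 341 = 6820 mm.
Enclosure = 6820 + 1334 + 1190 = 9344 mm.

9344 mm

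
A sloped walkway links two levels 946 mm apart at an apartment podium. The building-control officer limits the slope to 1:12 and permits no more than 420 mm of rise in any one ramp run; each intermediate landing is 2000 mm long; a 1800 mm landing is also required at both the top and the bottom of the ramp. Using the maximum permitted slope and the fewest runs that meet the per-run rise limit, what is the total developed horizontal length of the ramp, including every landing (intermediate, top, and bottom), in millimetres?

18952 mm

946 / 420 = 2.25, so 3 ramp runs are needed. That means 2 intermediate landings.
Ramp run (horizontal) at 1:12: 946 × 12 = 11352 mm.
2 intermediate landings contribute 2 × 2000 = 4000 mm.
Top and bottom landings: 2 × 1800 = 3600 mm.
Total = 11352 + 4000 + 3600 = 18952 mm.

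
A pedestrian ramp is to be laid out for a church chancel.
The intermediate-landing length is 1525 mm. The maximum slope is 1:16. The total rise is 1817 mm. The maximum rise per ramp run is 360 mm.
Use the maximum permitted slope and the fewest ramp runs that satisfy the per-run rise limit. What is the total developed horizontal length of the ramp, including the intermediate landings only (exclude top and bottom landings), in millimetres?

At most 360 each: 1817/360 = 5.05, giving 6 ramp runs. That means 5 intermediate landings.
Horizontal run for 1817 mm of rise at 1:16 is 1817 × 16 = 29072 mm.
Intermediate landings: 5 × 1525 = 7625 mm.
Developed length = 29072 + 7625 = 36697 mm.

36697 mm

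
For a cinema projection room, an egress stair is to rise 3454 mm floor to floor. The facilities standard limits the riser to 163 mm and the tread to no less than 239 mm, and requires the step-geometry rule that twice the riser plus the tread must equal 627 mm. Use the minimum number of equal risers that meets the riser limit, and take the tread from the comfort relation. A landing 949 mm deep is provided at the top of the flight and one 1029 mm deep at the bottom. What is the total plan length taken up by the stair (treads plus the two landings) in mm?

3454 / 163 = 21.190 → round up to 22 risers.
R = 3454 ÷ 22 = 157 mm.
Tread T = 627 − 2 × 157 = 313 mm (≥ 239 mm).
Going = (22 − 1) × 313 = 6573 mm.
Add landings: 6573 + 949 + 1029 = 8551 mm.

8551 mm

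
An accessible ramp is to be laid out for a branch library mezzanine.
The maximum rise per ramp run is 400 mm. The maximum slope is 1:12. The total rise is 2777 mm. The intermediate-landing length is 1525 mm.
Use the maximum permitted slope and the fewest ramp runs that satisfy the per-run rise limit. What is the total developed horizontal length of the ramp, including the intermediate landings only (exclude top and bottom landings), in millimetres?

At most 400 each: 2777/400 = 6.94, giving 7 ramp runs. That means 6 intermediate landings.
Ramp run (horizontal) at 1:12: 2777 × 12 = 33324 mm.
6 intermediate landings contribute 6 × 1525 = 9150 mm.
Developed length = 33324 + 9150 = 42474 mm.

42474 mm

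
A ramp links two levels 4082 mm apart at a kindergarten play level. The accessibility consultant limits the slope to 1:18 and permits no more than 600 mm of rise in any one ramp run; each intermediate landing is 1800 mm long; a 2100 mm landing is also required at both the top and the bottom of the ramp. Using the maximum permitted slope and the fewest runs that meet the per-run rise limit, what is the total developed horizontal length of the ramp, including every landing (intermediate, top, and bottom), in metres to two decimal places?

At most 600 each: 4082/600 = 6.80, giving 7 ramp runs. That means 6 intermediate landings.
Ramp run (horizontal) at 1:18: 4082 × 18 = 73476 mm.
6 intermediate landings contribute 6 × 1800 = 10800 mm.
Top and bottom landings: 2 × 2100 = 4200 mm.
Total = 73476 + 10800 + 4200 = 88476 mm.
= 88.48 m.

88.48 m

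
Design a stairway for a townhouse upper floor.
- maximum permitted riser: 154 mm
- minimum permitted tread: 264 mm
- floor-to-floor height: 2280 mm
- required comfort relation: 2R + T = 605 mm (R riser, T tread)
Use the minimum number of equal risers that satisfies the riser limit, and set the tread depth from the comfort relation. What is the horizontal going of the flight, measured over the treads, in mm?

2280 / 154 = 14.81, so 15 risers are needed.
Each riser is 2280/15 = 152 mm (≤ 154 mm).
Tread T = 605 − 2 × 152 = 301 mm (≥ 264 mm).
15 risers give 14 treads; going = 14 × 301 = 4214 mm.

4214 mm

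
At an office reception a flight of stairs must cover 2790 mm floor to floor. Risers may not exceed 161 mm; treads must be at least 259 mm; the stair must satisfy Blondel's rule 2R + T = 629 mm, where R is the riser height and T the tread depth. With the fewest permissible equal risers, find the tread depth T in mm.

At most 161 each: 2790/161 = 17.33, giving 18 risers.
R = 2790 ÷ 18 = 155 mm.
Tread T = 629 − 2 × 155 = 319 mm (≥ 259 mm).

319 mm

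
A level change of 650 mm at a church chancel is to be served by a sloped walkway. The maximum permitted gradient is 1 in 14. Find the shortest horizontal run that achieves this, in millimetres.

Run = rise × 14 = 650 × 14 = 9100 mm.

9100 mm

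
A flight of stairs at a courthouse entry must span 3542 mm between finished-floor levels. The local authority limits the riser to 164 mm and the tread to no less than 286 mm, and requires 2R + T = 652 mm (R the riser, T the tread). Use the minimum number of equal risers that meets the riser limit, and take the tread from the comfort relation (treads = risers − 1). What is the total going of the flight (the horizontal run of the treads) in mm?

3542 / 164 = 21.598 → round up to 22 risers.
Riser R = 3542 / 22 = 161 mm, within the 164 mm limit.
Tread T = 652 − 2 × 161 = 330 mm (≥ 286 mm).
Treads = 22 − 1 = 21; going = 21 × 330 = 6930 mm.

6930 mm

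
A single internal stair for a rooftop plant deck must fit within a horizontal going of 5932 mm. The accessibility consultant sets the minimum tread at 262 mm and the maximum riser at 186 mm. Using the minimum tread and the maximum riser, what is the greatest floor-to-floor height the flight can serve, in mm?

4278 mm

Treads that fit: ⌊5932 / 262⌋ = 22.
Risers = treads + 1 = 23.
Maximum height = 23 × 186 = 4278 mm.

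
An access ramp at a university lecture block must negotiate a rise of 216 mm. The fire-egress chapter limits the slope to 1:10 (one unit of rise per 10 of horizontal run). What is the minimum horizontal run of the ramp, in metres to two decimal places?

At 1:10 the run is 10 × 216 = 2160 mm.
2160 mm = 2.16 m.

2.16 m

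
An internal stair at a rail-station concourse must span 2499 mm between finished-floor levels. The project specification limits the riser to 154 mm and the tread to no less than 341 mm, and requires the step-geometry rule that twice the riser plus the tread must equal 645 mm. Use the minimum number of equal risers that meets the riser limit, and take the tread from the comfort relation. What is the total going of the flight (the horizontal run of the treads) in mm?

2499 / 154 = 16.23, so 17 risers are needed.
R = 2499 ÷ 17 = 147 mm.
From 2R + T = 645: T = 645 − 294 = 351 mm.
17 risers give 16 treads; going = 16 × 351 = 5616 mm.

5616 mm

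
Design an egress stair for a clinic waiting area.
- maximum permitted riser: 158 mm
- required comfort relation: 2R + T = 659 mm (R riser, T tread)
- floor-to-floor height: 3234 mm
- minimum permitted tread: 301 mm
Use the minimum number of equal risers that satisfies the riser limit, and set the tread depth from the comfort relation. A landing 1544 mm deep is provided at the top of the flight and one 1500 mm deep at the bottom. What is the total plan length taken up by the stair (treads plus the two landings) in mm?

10064 mm

⌈3234/158⌉ = 21 risers.
Riser R = 3234 / 21 = 154 mm, within the 158 mm limit.
Tread T = 659 − 2 × 154 = 351 mm (≥ 301 mm).
Treads = 21 − 1 = 20; going = 20 × 351 = 7020 mm.
Add landings: 7020 + 1544 + 1500 = 10064 mm.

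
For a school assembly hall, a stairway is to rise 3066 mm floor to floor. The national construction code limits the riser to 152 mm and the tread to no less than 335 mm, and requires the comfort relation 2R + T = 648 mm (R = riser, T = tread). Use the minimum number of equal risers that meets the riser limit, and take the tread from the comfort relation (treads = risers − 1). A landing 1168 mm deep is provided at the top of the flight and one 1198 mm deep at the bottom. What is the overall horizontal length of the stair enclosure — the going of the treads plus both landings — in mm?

⌈3066/152⌉ = 21 risers.
Each riser is 3066/21 = 146 mm (≤ 152 mm).
From 2R + T = 648: T = 648 − 292 = 356 mm.
21 risers give 20 treads; going = 20 × 356 = 7120 mm.
Add landings: 7120 + 1168 + 1198 = 9486 mm.

9486 mm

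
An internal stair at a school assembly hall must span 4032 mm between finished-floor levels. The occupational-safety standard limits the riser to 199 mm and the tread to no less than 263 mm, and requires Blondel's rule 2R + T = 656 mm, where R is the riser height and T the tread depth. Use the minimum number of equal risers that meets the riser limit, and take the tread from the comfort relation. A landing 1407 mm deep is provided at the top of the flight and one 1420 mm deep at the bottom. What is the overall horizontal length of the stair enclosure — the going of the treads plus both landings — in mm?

⌈4032/199⌉ = 21 risers.
Riser R = 4032 / 21 = 192 mm, within the 199 mm limit.
Tread T = 656 − 2 × 192 = 272 mm (≥ 263 mm).
Treads = 21 − 1 = 20; going = 20 × 272 = 5440 mm.
Add landings: 5440 + 1407 + 1420 = 8267 mm.

8267 mm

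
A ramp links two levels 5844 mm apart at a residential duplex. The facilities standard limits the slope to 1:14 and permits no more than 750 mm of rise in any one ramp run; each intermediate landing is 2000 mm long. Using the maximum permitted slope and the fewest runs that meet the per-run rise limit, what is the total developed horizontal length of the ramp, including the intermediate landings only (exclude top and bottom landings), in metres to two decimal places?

95.82 m

5844 / 750 = 7.792 → round up to 8 ramp runs. That means 7 intermediate landings.
Ramp run (horizontal) at 1:14: 5844 × 14 = 81816 mm.
Intermediate landings: 7 × 2000 = 14000 mm.
Developed length = 81816 + 14000 = 95816 mm.
= 95.82 m.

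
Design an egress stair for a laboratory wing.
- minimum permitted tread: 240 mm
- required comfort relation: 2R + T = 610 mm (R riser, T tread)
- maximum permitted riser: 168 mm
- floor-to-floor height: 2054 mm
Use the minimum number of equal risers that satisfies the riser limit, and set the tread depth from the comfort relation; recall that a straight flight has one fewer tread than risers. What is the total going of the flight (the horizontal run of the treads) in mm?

3528 mm

2054 / 168 = 12.23, so 13 risers are needed.
R = 2054 ÷ 13 = 158 mm.
T = 610 − 2·158 = 294 mm, which satisfies the 240 mm minimum.
Going = (13 − 1) × 294 = 3528 mm.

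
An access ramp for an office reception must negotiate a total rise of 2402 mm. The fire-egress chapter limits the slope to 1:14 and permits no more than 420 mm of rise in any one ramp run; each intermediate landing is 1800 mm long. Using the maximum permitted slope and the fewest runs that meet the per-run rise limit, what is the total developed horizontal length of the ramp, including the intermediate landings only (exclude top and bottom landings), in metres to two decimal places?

⌈2402/420⌉ = 6 ramp runs. That means 5 intermediate landings.
Ramp run (horizontal) at 1:14: 2402 × 14 = 33628 mm.
Intermediate landings: 5 × 1800 = 9000 mm.
Developed length = 33628 + 9000 = 42628 mm.
= 42.63 m.

42.63 m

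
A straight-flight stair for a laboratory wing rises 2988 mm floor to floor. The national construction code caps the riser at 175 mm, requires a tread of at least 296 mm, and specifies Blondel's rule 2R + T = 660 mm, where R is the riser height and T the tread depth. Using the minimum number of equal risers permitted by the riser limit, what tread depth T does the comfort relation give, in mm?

2988 / 175 = 17.074 → round up to 18 risers.
Each riser is 2988/18 = 166 mm (≤ 175 mm).
T = 660 − 2·166 = 328 mm, which satisfies the 296 mm minimum.

328 mm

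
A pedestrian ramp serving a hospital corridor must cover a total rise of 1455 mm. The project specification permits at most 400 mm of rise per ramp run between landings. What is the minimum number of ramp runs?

4 runs

At most 400 each: 1455/400 = 3.64, giving 4 ramp runs.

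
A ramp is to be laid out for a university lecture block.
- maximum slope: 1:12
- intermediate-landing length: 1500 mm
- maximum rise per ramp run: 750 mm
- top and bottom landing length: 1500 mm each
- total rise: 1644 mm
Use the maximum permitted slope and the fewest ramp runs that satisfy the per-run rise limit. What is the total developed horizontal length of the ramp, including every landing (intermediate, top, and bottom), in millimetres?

25728 mm

At most 750 each: 1644/750 = 2.19, giving 3 ramp runs. That means 2 intermediate landings.
Horizontal run for 1644 mm of rise at 1:12 is 1644 × 12 = 19728 mm.
2 intermediate landings contribute 2 × 1500 = 3000 mm.
Top and bottom landings: 2 × 1500 = 3000 mm.
Total = 19728 + 3000 + 3000 = 25728 mm.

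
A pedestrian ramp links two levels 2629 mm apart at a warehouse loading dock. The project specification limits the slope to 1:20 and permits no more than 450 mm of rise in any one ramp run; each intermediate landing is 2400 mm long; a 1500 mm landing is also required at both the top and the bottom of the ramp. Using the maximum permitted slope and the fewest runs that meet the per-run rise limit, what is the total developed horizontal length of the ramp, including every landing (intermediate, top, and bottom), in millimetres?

2629 / 450 = 5.84, so 6 ramp runs are needed. That means 5 intermediate landings.
Horizontal run for 2629 mm of rise at 1:20 is 2629 × 20 = 52580 mm.
5 intermediate landings contribute 5 × 2400 = 12000 mm.
Top and bottom landings: 2 × 1500 = 3000 mm.
Total = 52580 + 12000 + 3000 = 67580 mm.

67580 mm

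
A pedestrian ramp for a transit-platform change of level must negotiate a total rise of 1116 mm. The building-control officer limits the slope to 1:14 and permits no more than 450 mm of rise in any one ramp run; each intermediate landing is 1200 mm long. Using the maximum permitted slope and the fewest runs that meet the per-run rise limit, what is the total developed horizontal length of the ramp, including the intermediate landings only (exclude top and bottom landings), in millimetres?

18024 mm

1116 / 450 = 2.48, so 3 ramp runs are needed. That means 2 intermediate landings.
Ramp run (horizontal) at 1:14: 1116 × 14 = 15624 mm.
2 intermediate landings contribute 2 × 1200 = 2400 mm.
Developed length = 15624 + 2400 = 18024 mm.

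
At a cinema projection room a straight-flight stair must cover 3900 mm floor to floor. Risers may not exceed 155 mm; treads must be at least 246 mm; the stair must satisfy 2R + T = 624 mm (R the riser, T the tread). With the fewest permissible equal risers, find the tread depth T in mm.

324 mm

3900 / 155 = 25.16, so 26 risers are needed.
Each riser is 3900/26 = 150 mm (≤ 155 mm).
Tread T = 624 − 2 × 150 = 324 mm (≥ 246 mm).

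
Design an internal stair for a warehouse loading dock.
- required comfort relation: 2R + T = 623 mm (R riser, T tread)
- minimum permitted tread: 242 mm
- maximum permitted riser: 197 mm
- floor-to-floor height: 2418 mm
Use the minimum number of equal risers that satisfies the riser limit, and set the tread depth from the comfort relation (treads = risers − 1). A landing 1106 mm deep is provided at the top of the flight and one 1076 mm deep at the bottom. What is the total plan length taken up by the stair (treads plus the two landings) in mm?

5194 mm

At most 197 each: 2418/197 = 12.27, giving 13 risers.
R = 2418 ÷ 13 = 186 mm.
T = 623 − 2·186 = 251 mm, which satisfies the 242 mm minimum.
Treads = 13 − 1 = 12; going = 12 × 251 = 3012 mm.
Add landings: 3012 + 1106 + 1076 = 5194 mm.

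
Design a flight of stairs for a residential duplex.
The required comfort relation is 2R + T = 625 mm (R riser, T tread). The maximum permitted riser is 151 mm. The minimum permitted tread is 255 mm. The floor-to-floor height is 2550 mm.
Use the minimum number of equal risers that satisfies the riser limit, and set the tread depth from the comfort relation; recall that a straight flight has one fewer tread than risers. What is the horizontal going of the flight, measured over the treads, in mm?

2550 / 151 = 16.887 → round up to 17 risers.
Each riser is 2550/17 = 150 mm (≤ 151 mm).
Tread T = 625 − 2 × 150 = 325 mm (≥ 255 mm).
Treads = 17 − 1 = 16; going = 16 × 325 = 5200 mm.

5200 mm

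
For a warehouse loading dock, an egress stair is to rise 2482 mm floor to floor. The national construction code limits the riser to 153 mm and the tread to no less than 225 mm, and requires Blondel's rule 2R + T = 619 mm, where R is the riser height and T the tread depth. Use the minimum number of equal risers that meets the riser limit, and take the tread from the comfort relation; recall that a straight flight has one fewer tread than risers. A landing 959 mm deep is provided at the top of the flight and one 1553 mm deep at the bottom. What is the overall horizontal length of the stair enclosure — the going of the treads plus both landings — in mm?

7744 mm

2482 / 153 = 16.222 → round up to 17 risers.
R = 2482 ÷ 17 = 146 mm.
Tread T = 619 − 2 × 146 = 327 mm (≥ 225 mm).
Going = (17 − 1) × 327 = 5232 mm.
Add landings: 5232 + 959 + 1553 = 7744 mm.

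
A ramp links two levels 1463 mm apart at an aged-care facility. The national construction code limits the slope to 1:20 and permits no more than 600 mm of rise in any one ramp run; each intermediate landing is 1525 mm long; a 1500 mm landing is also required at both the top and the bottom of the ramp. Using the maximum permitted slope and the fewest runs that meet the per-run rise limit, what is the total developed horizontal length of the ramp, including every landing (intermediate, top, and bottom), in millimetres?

At most 600 each: 1463/600 = 2.44, giving 3 ramp runs. That means 2 intermediate landings.
Ramp run (horizontal) at 1:20: 1463 × 20 = 29260 mm.
Intermediate landings: 2 × 1525 = 3050 mm.
Top and bottom landings: 2 × 1500 = 3000 mm.
Total = 29260 + 3050 + 3000 = 35310 mm.

35310 mm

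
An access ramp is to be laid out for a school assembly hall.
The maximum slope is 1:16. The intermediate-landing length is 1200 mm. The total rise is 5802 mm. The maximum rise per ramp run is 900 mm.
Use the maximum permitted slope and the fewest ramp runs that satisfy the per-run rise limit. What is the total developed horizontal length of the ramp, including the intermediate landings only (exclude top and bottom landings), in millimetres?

At most 900 each: 5802/900 = 6.45, giving 7 ramp runs. That means 6 intermediate landings.
Horizontal run for 5802 mm of rise at 1:16 is 5802 × 16 = 92832 mm.
Intermediate landings: 6 × 1200 = 7200 mm.
Developed length = 92832 + 7200 = 100032 mm.

100032 mm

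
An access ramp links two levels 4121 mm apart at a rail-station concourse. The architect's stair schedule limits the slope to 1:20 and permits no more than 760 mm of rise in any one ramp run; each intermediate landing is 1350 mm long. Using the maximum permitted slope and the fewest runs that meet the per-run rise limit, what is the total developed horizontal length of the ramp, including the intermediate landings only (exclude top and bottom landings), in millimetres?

At most 760 each: 4121/760 = 5.42, giving 6 ramp runs. That means 5 intermediate landings.
Horizontal run for 4121 mm of rise at 1:20 is 4121 × 20 = 82420 mm.
5 intermediate landings contribute 5 × 1350 = 6750 mm.
Developed length = 82420 + 6750 = 89170 mm.

89170 mm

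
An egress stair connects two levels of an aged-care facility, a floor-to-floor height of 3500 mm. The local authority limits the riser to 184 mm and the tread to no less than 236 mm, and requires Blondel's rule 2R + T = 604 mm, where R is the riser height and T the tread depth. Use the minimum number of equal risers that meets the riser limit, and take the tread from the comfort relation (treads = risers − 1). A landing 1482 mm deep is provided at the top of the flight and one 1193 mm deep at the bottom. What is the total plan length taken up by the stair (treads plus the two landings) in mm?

7501 mm

3500 / 184 = 19.022 → round up to 20 risers.
R = 3500 ÷ 20 = 175 mm.
T = 604 − 2·175 = 254 mm, which satisfies the 236 mm minimum.
Treads = 20 − 1 = 19; going = 19 × 254 = 4826 mm.
Enclosure = 4826 + 1482 + 1193 = 7501 mm.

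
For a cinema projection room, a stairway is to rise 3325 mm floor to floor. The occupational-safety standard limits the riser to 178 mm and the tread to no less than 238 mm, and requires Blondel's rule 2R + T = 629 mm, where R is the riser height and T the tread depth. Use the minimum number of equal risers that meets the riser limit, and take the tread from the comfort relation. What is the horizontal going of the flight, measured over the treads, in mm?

⌈3325/178⌉ = 19 risers.
R = 3325 ÷ 19 = 175 mm.
Tread T = 629 − 2 × 175 = 279 mm (≥ 238 mm).
Going = (19 − 1) × 279 = 5022 mm.

5022 mm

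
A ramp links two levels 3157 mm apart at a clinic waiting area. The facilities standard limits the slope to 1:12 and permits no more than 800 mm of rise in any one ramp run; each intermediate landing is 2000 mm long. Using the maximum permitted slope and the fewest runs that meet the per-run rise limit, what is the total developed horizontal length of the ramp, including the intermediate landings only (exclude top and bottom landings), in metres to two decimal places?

3157 / 800 = 3.95, so 4 ramp runs are needed. That means 3 intermediate landings.
Ramp run (horizontal) at 1:12: 3157 × 12 = 37884 mm.
3 intermediate landings contribute 3 × 2000 = 6000 mm.
Developed length = 37884 + 6000 = 43884 mm.
= 43.88 m.

43.88 m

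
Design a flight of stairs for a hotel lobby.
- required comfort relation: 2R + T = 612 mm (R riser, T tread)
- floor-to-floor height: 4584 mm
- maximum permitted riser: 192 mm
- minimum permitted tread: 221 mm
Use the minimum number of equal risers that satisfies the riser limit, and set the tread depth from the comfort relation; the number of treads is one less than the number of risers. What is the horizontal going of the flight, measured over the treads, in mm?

5290 mm

At most 192 each: 4584/192 = 23.88, giving 24 risers.
Riser R = 4584 / 24 = 191 mm, within the 192 mm limit.
From 2R + T = 612: T = 612 − 382 = 230 mm.
Treads = 24 − 1 = 23; going = 23 × 230 = 5290 mm.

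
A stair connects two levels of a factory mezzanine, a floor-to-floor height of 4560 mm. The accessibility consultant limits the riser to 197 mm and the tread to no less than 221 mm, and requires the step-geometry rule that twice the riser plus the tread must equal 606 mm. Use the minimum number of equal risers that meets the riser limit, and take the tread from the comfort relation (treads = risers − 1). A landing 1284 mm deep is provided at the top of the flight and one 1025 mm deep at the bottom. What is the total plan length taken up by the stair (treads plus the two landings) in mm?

⌈4560/197⌉ = 24 risers.
Riser R = 4560 / 24 = 190 mm, within the 197 mm limit.
From 2R + T = 606: T = 606 − 380 = 226 mm.
Going = (24 − 1) × 226 = 5198 mm.
Add landings: 5198 + 1284 + 1025 = 7507 mm.

7507 mm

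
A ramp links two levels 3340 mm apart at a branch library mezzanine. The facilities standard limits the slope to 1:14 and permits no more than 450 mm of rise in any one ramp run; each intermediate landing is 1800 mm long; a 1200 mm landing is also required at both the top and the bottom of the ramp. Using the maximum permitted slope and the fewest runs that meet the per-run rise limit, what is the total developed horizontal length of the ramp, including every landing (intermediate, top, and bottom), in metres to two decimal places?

61.76 m

3340 / 450 = 7.42, so 8 ramp runs are needed. That means 7 intermediate landings.
Ramp run (horizontal) at 1:14: 3340 × 14 = 46760 mm.
Intermediate landings: 7 × 1800 = 12600 mm.
Top and bottom landings: 2 × 1200 = 2400 mm.
Total = 46760 + 12600 + 2400 = 61760 mm.
= 61.76 m.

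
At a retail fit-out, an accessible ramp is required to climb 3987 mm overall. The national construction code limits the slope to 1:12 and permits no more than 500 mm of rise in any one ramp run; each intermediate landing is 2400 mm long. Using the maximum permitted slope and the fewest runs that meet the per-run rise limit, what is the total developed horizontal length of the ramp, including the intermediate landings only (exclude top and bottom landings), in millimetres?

64644 mm

At most 500 each: 3987/500 = 7.97, giving 8 ramp runs. That means 7 intermediate landings.
Ramp run (horizontal) at 1:12: 3987 × 12 = 47844 mm.
Intermediate landings: 7 × 2400 = 16800 mm.
Developed length = 47844 + 16800 = 64644 mm.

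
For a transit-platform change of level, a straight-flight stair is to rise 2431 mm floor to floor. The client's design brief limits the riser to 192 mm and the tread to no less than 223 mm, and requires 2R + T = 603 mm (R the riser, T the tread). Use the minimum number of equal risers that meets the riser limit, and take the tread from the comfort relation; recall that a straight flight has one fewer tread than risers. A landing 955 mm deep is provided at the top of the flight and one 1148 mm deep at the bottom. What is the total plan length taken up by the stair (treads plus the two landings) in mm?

At most 192 each: 2431/192 = 12.66, giving 13 risers.
Riser R = 2431 / 13 = 187 mm, within the 192 mm limit.
T = 603 − 2·187 = 229 mm, which satisfies the 223 mm minimum.
Treads = 13 − 1 = 12; going = 12 × 229 = 2748 mm.
Add landings: 2748 + 955 + 1148 = 4851 mm.

4851 mm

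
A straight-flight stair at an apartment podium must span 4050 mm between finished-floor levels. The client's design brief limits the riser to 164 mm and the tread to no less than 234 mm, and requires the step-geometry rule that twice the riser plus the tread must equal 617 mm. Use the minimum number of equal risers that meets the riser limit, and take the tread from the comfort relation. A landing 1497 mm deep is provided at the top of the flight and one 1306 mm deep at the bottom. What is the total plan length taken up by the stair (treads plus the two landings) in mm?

At most 164 each: 4050/164 = 24.70, giving 25 risers.
Riser R = 4050 / 25 = 162 mm, within the 164 mm limit.
From 2R + T = 617: T = 617 − 324 = 293 mm.
25 risers give 24 treads; going = 24 × 293 = 7032 mm.
Enclosure = 7032 + 1497 + 1306 = 9835 mm.

9835 mm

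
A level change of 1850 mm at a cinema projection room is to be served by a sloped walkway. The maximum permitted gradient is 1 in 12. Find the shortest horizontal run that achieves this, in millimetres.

At 1:12 the run is 12 × 1850 = 22200 mm.

22200 mm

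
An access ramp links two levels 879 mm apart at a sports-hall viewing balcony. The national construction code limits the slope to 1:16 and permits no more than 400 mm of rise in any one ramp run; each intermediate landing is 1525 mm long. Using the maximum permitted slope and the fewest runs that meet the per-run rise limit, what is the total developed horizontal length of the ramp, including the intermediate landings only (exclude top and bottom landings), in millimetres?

At most 400 each: 879/400 = 2.20, giving 3 ramp runs. That means 2 intermediate landings.
Horizontal run for 879 mm of rise at 1:16 is 879 × 16 = 14064 mm.
Intermediate landings: 2 × 1525 = 3050 mm.
Total developed length = 14064 + 3050 = 17114 mm.

17114 mm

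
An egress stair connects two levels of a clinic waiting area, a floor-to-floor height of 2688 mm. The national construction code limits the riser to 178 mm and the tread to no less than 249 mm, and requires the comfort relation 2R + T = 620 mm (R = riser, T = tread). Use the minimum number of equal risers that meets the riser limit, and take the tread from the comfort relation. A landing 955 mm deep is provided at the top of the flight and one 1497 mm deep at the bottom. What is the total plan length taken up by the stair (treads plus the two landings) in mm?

6712 mm

⌈2688/178⌉ = 16 risers.
R = 2688 ÷ 16 = 168 mm.
From 2R + T = 620: T = 620 − 336 = 284 mm.
Treads = 16 − 1 = 15; going = 15 × 284 = 4260 mm.
Add landings: 4260 + 955 + 1497 = 6712 mm.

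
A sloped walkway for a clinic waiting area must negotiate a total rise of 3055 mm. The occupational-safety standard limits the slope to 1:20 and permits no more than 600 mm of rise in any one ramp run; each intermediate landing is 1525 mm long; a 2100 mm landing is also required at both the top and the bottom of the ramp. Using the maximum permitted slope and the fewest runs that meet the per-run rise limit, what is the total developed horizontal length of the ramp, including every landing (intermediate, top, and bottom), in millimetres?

72925 mm

3055 / 600 = 5.092 → round up to 6 ramp runs. That means 5 intermediate landings.
Horizontal run for 3055 mm of rise at 1:20 is 3055 × 20 = 61100 mm.
5 intermediate landings contribute 5 × 1525 = 7625 mm.
Top and bottom landings: 2 × 2100 = 4200 mm.
Total = 61100 + 7625 + 4200 = 72925 mm.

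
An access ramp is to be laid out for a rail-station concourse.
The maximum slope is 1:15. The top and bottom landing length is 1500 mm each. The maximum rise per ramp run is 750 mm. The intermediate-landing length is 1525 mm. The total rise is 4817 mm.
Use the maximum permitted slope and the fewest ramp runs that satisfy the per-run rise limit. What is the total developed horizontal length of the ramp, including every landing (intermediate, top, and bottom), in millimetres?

4817 / 750 = 6.423 → round up to 7 ramp runs. That means 6 intermediate landings.
Ramp run (horizontal) at 1:15: 4817 × 15 = 72255 mm.
6 intermediate landings contribute 6 × 1525 = 9150 mm.
Top and bottom landings: 2 × 1500 = 3000 mm.
Total = 72255 + 9150 + 3000 = 84405 mm.

84405 mm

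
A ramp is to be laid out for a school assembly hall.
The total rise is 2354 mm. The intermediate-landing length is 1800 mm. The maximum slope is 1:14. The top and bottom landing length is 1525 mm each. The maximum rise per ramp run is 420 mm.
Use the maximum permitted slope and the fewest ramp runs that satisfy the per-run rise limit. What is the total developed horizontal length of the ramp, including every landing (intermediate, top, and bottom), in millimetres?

2354 / 420 = 5.60, so 6 ramp runs are needed. That means 5 intermediate landings.
Ramp run (horizontal) at 1:14: 2354 × 14 = 32956 mm.
5 intermediate landings contribute 5 × 1800 = 9000 mm.
Top and bottom landings: 2 × 1525 = 3050 mm.
Total = 32956 + 9000 + 3050 = 45006 mm.

45006 mm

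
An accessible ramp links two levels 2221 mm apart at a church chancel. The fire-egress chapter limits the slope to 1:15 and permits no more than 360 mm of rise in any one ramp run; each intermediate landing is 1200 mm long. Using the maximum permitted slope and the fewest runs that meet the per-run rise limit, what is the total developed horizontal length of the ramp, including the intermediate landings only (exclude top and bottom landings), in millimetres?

2221 / 360 = 6.17, so 7 ramp runs are needed. That means 6 intermediate landings.
Ramp run (horizontal) at 1:15: 2221 × 15 = 33315 mm.
6 intermediate landings contribute 6 × 1200 = 7200 mm.
Total developed length = 33315 + 7200 = 40515 mm.

40515 mm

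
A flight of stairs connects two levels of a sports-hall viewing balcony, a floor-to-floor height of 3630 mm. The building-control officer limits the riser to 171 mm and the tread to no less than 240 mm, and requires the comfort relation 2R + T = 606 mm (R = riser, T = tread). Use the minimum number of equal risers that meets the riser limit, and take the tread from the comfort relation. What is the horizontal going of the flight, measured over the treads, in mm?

3630 / 171 = 21.228 → round up to 22 risers.
Riser R = 3630 / 22 = 165 mm, within the 171 mm limit.
T = 606 − 2·165 = 276 mm, which satisfies the 240 mm minimum.
22 risers give 21 treads; going = 21 × 276 = 5796 mm.

5796 mm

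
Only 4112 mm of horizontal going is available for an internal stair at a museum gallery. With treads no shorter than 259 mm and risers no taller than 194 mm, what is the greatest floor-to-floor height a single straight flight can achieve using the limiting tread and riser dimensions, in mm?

Treads that fit: ⌊4112 / 259⌋ = 15.
Risers = treads + 1 = 16.
Maximum height = 16 × 194 = 3104 mm.

3104 mm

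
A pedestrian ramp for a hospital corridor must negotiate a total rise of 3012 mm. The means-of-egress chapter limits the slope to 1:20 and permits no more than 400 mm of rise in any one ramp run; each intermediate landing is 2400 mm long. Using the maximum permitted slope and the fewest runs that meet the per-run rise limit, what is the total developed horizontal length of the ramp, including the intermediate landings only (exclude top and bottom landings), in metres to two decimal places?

77.04 m

3012 / 400 = 7.530 → round up to 8 ramp runs. That means 7 intermediate landings.
Ramp run (horizontal) at 1:20: 3012 × 20 = 60240 mm.
7 intermediate landings contribute 7 × 2400 = 16800 mm.
Total developed length = 60240 + 16800 = 77040 mm.
= 77.04 m.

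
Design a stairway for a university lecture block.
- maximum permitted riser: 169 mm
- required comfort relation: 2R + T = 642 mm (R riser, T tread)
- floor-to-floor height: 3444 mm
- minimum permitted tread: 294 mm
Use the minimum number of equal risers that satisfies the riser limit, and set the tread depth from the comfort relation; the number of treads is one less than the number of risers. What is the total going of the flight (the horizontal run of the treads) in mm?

At most 169 each: 3444/169 = 20.38, giving 21 risers.
Each riser is 3444/21 = 164 mm (≤ 169 mm).
From 2R + T = 642: T = 642 − 328 = 314 mm.
Treads = 21 − 1 = 20; going = 20 × 314 = 6280 mm.

6280 mm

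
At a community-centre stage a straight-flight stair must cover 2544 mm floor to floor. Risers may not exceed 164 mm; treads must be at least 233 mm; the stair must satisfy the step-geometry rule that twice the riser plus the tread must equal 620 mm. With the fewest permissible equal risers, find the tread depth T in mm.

⌈2544/164⌉ = 16 risers.
R = 2544 ÷ 16 = 159 mm.
Tread T = 620 − 2 × 159 = 302 mm (≥ 233 mm).

302 mm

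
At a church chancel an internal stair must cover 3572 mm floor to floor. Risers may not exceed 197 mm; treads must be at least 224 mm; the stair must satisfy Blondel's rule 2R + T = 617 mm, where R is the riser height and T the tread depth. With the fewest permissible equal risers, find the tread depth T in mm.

241 mm

3572 / 197 = 18.132 → round up to 19 risers.
Riser R = 3572 / 19 = 188 mm, within the 197 mm limit.
From 2R + T = 617: T = 617 − 376 = 241 mm.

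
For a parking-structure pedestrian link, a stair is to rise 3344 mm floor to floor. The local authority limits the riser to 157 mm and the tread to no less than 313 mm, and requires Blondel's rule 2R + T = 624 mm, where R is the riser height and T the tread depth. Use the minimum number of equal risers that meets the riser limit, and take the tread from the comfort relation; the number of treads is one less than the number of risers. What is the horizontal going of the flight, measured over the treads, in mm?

6720 mm

⌈3344/157⌉ = 22 risers.
R = 3344 ÷ 22 = 152 mm.
T = 624 − 2·152 = 320 mm, which satisfies the 313 mm minimum.
Treads = 22 − 1 = 21; going = 21 × 320 = 6720 mm.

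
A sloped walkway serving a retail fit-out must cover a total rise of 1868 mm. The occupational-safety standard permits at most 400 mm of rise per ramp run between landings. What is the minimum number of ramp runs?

5 runs

1868 / 400 = 4.670 → round up to 5 ramp runs.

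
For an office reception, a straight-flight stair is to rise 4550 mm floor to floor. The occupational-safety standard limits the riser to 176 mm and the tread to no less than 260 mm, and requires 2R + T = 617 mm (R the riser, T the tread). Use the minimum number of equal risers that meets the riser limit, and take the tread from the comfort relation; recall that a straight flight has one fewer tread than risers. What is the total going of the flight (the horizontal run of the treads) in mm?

6675 mm

4550 / 176 = 25.85, so 26 risers are needed.
R = 4550 ÷ 26 = 175 mm.
From 2R + T = 617: T = 617 − 350 = 267 mm.
Going = (26 − 1) × 267 = 6675 mm.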